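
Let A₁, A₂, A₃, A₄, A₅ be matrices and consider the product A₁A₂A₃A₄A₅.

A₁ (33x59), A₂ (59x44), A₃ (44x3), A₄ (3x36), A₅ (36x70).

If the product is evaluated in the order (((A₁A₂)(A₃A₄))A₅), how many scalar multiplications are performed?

(A₁A₂): 33×59 by 59×44 → 33×44, cost 33·59·44 = 85668
(A₃A₄): 44×3 by 3×36 → 44×36, cost 44·3·36 = 4752
((A₁A₂)(A₃A₄)): 33×44 by 44×36 → 33×36, cost 33·44·36 = 52272; cumulative 142692
(((A₁A₂)(A₃A₄))A₅): 33×36 by 36×70 → 33×70, cost 33·36·70 = 83160; cumulative 225852
Total: 225852 scalar multiplications.

225852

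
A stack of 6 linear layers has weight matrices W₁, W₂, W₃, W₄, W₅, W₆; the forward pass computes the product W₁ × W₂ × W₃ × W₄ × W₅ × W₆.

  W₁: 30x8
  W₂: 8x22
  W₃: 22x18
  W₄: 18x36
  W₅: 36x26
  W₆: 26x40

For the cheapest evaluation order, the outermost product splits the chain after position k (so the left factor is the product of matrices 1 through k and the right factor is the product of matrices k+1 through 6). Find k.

Adjacent pairs: W₁W₂ = 30·8·22 = 5280; W₂W₃ = 8·22·18 = 3168; W₃W₄ = 22·18·36 = 14256; W₄W₅ = 18·36·26 = 16848; W₅W₆ = 36·26·40 = 37440.
Length 3: W₁..W₃: k=1: 0+3168+30·8·18=7488; k=2: 5280+0+30·22·18=17160 → min 7488 | W₂..W₄: k=2: 0+14256+8·22·36=20592; k=3: 3168+0+8·18·36=8352 → min 8352 | W₃..W₅: k=3: 0+16848+22·18·26=27144; k=4: 14256+0+22·36·26=34848 → min 27144 | W₄..W₆: k=4: 0+37440+18·36·40=63360; k=5: 16848+0+18·26·40=35568 → min 35568.
Length 4: W₁..W₄: k=1: 0+8352+30·8·36=16992; k=2: 5280+14256+30·22·36=43296; k=3: 7488+0+30·18·36=26928 → min 16992 | W₂..W₅: k=2: 0+27144+8·22·26=31720; k=3: 3168+16848+8·18·26=23760; k=4: 8352+0+8·36·26=15840 → min 15840 | W₃..W₆: k=3: 0+35568+22·18·40=51408; k=4: 14256+37440+22·36·40=83376; k=5: 27144+0+22·26·40=50024 → min 50024.
Length 5: W₁..W₅: k=1: 0+15840+30·8·26=22080; k=2: 5280+27144+30·22·26=49584; k=3: 7488+16848+30·18·26=38376; k=4: 16992+0+30·36·26=45072 → min 22080 | W₂..W₆: k=2: 0+50024+8·22·40=57064; k=3: 3168+35568+8·18·40=44496; k=4: 8352+37440+8·36·40=57312; k=5: 15840+0+8·26·40=24160 → min 24160.
Top-level splits: k=1: (W₁..W₁)·(W₂..W₆) → 0+24160+30·8·40 = 33760; k=2: (W₁..W₂)·(W₃..W₆) → 5280+50024+30·22·40 = 81704; k=3: (W₁..W₃)·(W₄..W₆) → 7488+35568+30·18·40 = 64656; k=4: (W₁..W₄)·(W₅..W₆) → 16992+37440+30·36·40 = 97632; k=5: (W₁..W₅)·(W₆..W₆) → 22080+0+30·26·40 = 53280.
Best split is after W₁, i.e. k = 1.

1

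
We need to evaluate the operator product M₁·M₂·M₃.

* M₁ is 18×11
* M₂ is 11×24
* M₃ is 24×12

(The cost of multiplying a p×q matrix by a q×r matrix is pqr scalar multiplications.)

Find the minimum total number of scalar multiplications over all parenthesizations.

5544

Order (M₁·(M₂·M₃)): (M₂·M₃): 11×24 by 24×12 → 11×12, cost 11·24·12 = 3168; (M₁·(M₂·M₃)): 18×11 by 11×12 → 18×12, cost 18·11·12 = 2376; cumulative 5544. Total 5544.
Order ((M₁·M₂)·M₃): (M₁·M₂): 18×11 by 11×24 → 18×24, cost 18·11·24 = 4752; ((M₁·M₂)·M₃): 18×24 by 24×12 → 18×12, cost 18·24·12 = 5184; cumulative 9936. Total 9936.
Minimum: 5544.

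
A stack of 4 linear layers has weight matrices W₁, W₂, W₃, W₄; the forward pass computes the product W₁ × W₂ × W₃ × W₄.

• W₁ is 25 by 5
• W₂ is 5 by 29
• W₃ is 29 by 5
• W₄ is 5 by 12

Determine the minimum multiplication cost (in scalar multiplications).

Adjacent pairs: W₁W₂ = 25·5·29 = 3625; W₂W₃ = 5·29·5 = 725; W₃W₄ = 29·5·12 = 1740.
Length 3: W₁..W₃: k=1: 0+725+25·5·5=1350; k=2: 3625+0+25·29·5=7250 → min 1350 | W₂..W₄: k=2: 0+1740+5·29·12=3480; k=3: 725+0+5·5·12=1025 → min 1025.
Length 4: W₁..W₄: k=1: 0+1025+25·5·12=2525; k=2: 3625+1740+25·29·12=14065; k=3: 1350+0+25·5·12=2850 → min 2525.
Optimal order: (W₁ × ((W₂ × W₃) × W₄)) with cost 2525.

2525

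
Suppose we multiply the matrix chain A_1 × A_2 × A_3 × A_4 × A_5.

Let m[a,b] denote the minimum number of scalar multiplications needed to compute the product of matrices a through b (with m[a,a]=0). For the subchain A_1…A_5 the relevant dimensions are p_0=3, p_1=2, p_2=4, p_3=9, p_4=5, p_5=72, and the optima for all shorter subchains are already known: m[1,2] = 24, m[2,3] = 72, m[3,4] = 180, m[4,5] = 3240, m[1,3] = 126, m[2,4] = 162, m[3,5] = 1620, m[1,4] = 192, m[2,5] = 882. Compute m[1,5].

1272

m[1,5] = min over k∈[1,4] of m[1,k]+m[k+1,5]+p_{0}·p_k·p_{5}.
k=1: 0 + 882 + 3·2·72 = 1314; k=2: 24 + 1620 + 3·4·72 = 2508; k=3: 126 + 3240 + 3·9·72 = 5310; k=4: 192 + 0 + 3·5·72 = 1272.
Minimum: 1272 at k=4.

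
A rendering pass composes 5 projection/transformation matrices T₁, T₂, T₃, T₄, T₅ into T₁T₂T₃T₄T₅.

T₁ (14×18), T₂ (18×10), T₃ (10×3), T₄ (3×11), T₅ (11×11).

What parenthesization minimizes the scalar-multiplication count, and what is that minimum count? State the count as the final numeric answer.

2121

Adjacent pairs: T₁T₂ = 14·18·10 = 2520; T₂T₃ = 18·10·3 = 540; T₃T₄ = 10·3·11 = 330; T₄T₅ = 3·11·11 = 363.
Length 3: T₁..T₃: k=1: 0+540+14·18·3=1296; k=2: 2520+0+14·10·3=2940 → min 1296 | T₂..T₄: k=2: 0+330+18·10·11=2310; k=3: 540+0+18·3·11=1134 → min 1134 | T₃..T₅: k=3: 0+363+10·3·11=693; k=4: 330+0+10·11·11=1540 → min 693.
Length 4: T₁..T₄: k=1: 0+1134+14·18·11=3906; k=2: 2520+330+14·10·11=4390; k=3: 1296+0+14·3·11=1758 → min 1758 | T₂..T₅: k=2: 0+693+18·10·11=2673; k=3: 540+363+18·3·11=1497; k=4: 1134+0+18·11·11=3312 → min 1497.
Length 5: T₁..T₅: k=1: 0+1497+14·18·11=4269; k=2: 2520+693+14·10·11=4753; k=3: 1296+363+14·3·11=2121; k=4: 1758+0+14·11·11=3452 → min 2121.
Optimal parenthesization: ((T₁(T₂T₃))(T₄T₅)) with cost 2121.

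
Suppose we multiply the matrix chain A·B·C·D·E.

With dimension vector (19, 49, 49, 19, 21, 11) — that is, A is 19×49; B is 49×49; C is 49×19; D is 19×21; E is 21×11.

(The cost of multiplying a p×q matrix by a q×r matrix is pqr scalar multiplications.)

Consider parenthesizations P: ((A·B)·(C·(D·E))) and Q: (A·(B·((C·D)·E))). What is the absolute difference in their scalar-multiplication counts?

Order P = ((A·B)·(C·(D·E))): (A·B): 19×49 by 49×49 → 19×49, cost 19·49·49 = 45619; (D·E): 19×21 by 21×11 → 19×11, cost 19·21·11 = 4389; (C·(D·E)): 49×19 by 19×11 → 49×11, cost 49·19·11 = 10241; cumulative 14630; ((A·B)·(C·(D·E))): 19×49 by 49×11 → 19×11, cost 19·49·11 = 10241; cumulative 70490. Total 70490.
Order Q = (A·(B·((C·D)·E))): (C·D): 49×19 by 19×21 → 49×21, cost 49·19·21 = 19551; ((C·D)·E): 49×21 by 21×11 → 49×11, cost 49·21·11 = 11319; cumulative 30870; (B·((C·D)·E)): 49×49 by 49×11 → 49×11, cost 49·49·11 = 26411; cumulative 57281; (A·(B·((C·D)·E))): 19×49 by 49×11 → 19×11, cost 19·49·11 = 10241; cumulative 67522. Total 67522.
Difference: |70490 − 67522| = 2968.

2968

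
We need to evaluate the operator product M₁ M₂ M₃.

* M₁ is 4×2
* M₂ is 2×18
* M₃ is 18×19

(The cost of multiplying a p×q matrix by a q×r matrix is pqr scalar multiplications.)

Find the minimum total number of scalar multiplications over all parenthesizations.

836

Order (M₁ (M₂ M₃)): (M₂ M₃): 2×18 by 18×19 → 2×19, cost 2·18·19 = 684; (M₁ (M₂ M₃)): 4×2 by 2×19 → 4×19, cost 4·2·19 = 152; cumulative 836. Total 836.
Order ((M₁ M₂) M₃): (M₁ M₂): 4×2 by 2×18 → 4×18, cost 4·2·18 = 144; ((M₁ M₂) M₃): 4×18 by 18×19 → 4×19, cost 4·18·19 = 1368; cumulative 1512. Total 1512.
Minimum: 836.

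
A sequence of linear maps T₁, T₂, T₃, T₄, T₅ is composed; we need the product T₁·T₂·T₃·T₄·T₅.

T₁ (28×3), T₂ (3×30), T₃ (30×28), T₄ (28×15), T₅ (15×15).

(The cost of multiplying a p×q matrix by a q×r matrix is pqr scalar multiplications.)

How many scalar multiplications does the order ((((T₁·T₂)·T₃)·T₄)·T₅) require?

44100

(T₁·T₂): 28×3 by 3×30 → 28×30, cost 28·3·30 = 2520
((T₁·T₂)·T₃): 28×30 by 30×28 → 28×28, cost 28·30·28 = 23520; cumulative 26040
(((T₁·T₂)·T₃)·T₄): 28×28 by 28×15 → 28×15, cost 28·28·15 = 11760; cumulative 37800
((((T₁·T₂)·T₃)·T₄)·T₅): 28×15 by 15×15 → 28×15, cost 28·15·15 = 6300; cumulative 44100
Total: 44100 scalar multiplications.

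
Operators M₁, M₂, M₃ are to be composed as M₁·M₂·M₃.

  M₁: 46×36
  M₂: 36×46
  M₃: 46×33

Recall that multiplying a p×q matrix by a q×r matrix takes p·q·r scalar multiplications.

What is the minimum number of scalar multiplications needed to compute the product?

109296

Order (M₁·(M₂·M₃)): (M₂·M₃): 36×46 by 46×33 → 36×33, cost 36·46·33 = 54648; (M₁·(M₂·M₃)): 46×36 by 36×33 → 46×33, cost 46·36·33 = 54648; cumulative 109296. Total 109296.
Order ((M₁·M₂)·M₃): (M₁·M₂): 46×36 by 36×46 → 46×46, cost 46·36·46 = 76176; ((M₁·M₂)·M₃): 46×46 by 46×33 → 46×33, cost 46·46·33 = 69828; cumulative 146004. Total 146004.
Minimum: 109296.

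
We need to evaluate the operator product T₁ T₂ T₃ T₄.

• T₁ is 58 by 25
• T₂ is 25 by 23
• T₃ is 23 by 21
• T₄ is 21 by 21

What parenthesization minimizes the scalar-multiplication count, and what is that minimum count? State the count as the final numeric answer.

52668

Adjacent pairs: T₁T₂ = 58·25·23 = 33350; T₂T₃ = 25·23·21 = 12075; T₃T₄ = 23·21·21 = 10143.
Length 3: T₁..T₃: k=1: 0+12075+58·25·21=42525; k=2: 33350+0+58·23·21=61364 → min 42525 | T₂..T₄: k=2: 0+10143+25·23·21=22218; k=3: 12075+0+25·21·21=23100 → min 22218.
Length 4: T₁..T₄: k=1: 0+22218+58·25·21=52668; k=2: 33350+10143+58·23·21=71507; k=3: 42525+0+58·21·21=68103 → min 52668.
Optimal parenthesization: (T₁ (T₂ (T₃ T₄))) with cost 52668.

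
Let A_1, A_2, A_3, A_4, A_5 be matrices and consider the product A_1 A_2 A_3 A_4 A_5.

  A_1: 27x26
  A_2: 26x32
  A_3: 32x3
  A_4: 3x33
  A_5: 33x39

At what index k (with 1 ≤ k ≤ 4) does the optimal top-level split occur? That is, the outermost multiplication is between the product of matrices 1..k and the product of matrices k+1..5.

Adjacent pairs: A_1A_2 = 27·26·32 = 22464; A_2A_3 = 26·32·3 = 2496; A_3A_4 = 32·3·33 = 3168; A_4A_5 = 3·33·39 = 3861.
Length 3: A_1..A_3: k=1: 0+2496+27·26·3=4602; k=2: 22464+0+27·32·3=25056 → min 4602 | A_2..A_4: k=2: 0+3168+26·32·33=30624; k=3: 2496+0+26·3·33=5070 → min 5070 | A_3..A_5: k=3: 0+3861+32·3·39=7605; k=4: 3168+0+32·33·39=44352 → min 7605.
Length 4: A_1..A_4: k=1: 0+5070+27·26·33=28236; k=2: 22464+3168+27·32·33=54144; k=3: 4602+0+27·3·33=7275 → min 7275 | A_2..A_5: k=2: 0+7605+26·32·39=40053; k=3: 2496+3861+26·3·39=9399; k=4: 5070+0+26·33·39=38532 → min 9399.
Top-level splits: k=1: (A_1..A_1)·(A_2..A_5) → 0+9399+27·26·39 = 36777; k=2: (A_1..A_2)·(A_3..A_5) → 22464+7605+27·32·39 = 63765; k=3: (A_1..A_3)·(A_4..A_5) → 4602+3861+27·3·39 = 11622; k=4: (A_1..A_4)·(A_5..A_5) → 7275+0+27·33·39 = 42024.
Best split is after A_3, i.e. k = 3.

3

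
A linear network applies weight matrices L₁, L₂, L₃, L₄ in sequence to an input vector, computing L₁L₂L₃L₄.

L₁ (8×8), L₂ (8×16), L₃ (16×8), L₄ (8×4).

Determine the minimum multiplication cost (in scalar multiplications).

1280

Adjacent pairs: L₁L₂ = 8·8·16 = 1024; L₂L₃ = 8·16·8 = 1024; L₃L₄ = 16·8·4 = 512.
Length 3: L₁..L₃: k=1: 0+1024+8·8·8=1536; k=2: 1024+0+8·16·8=2048 → min 1536 | L₂..L₄: k=2: 0+512+8·16·4=1024; k=3: 1024+0+8·8·4=1280 → min 1024.
Length 4: L₁..L₄: k=1: 0+1024+8·8·4=1280; k=2: 1024+512+8·16·4=2048; k=3: 1536+0+8·8·4=1792 → min 1280.
Optimal order: (L₁(L₂(L₃L₄))) with cost 1280.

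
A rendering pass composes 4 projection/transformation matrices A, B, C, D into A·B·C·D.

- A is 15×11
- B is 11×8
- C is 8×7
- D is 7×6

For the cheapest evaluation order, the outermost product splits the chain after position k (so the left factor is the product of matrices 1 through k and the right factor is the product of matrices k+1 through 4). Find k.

1

Adjacent pairs: AB = 15·11·8 = 1320; BC = 11·8·7 = 616; CD = 8·7·6 = 336.
Length 3: A..C: k=1: 0+616+15·11·7=1771; k=2: 1320+0+15·8·7=2160 → min 1771 | B..D: k=2: 0+336+11·8·6=864; k=3: 616+0+11·7·6=1078 → min 864.
Top-level splits: k=1: (A..A)·(B..D) → 0+864+15·11·6 = 1854; k=2: (A..B)·(C..D) → 1320+336+15·8·6 = 2376; k=3: (A..C)·(D..D) → 1771+0+15·7·6 = 2401.
Best split is after A, i.e. k = 1.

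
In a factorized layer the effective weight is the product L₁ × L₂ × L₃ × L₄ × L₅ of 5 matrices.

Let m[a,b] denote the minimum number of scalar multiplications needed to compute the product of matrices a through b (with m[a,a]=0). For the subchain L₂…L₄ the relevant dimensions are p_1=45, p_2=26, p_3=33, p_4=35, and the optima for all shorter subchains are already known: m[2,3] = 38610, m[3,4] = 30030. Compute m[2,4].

70980

m[2,4] = min over k∈[2,3] of m[2,k]+m[k+1,4]+p_{1}·p_k·p_{4}.
k=2: 0 + 30030 + 45·26·35 = 70980; k=3: 38610 + 0 + 45·33·35 = 90585.
Minimum: 70980 at k=2.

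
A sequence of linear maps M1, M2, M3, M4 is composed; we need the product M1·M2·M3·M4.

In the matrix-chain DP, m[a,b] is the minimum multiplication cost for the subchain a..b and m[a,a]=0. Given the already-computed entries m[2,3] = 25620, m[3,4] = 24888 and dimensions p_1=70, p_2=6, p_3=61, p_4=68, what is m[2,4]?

m[2,4] = min over k∈[2,3] of m[2,k]+m[k+1,4]+p_{1}·p_k·p_{4}.
k=2: 0 + 24888 + 70·6·68 = 53448; k=3: 25620 + 0 + 70·61·68 = 315980.
Minimum: 53448 at k=2.

53448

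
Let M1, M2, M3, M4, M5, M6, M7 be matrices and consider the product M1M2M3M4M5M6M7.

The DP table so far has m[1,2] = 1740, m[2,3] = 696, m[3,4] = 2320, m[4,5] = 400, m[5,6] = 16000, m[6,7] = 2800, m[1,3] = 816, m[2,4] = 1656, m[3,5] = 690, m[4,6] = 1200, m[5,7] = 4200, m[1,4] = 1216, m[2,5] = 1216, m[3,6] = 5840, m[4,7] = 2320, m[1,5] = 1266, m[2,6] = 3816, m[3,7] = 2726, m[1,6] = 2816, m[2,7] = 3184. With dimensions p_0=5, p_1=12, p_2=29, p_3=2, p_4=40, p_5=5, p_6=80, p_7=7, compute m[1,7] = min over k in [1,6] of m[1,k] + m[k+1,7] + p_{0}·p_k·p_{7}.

m[1,7] = min over k∈[1,6] of m[1,k]+m[k+1,7]+p_{0}·p_k·p_{7}.
k=1: 0 + 3184 + 5·12·7 = 3604; k=2: 1740 + 2726 + 5·29·7 = 5481; k=3: 816 + 2320 + 5·2·7 = 3206; k=4: 1216 + 4200 + 5·40·7 = 6816; k=5: 1266 + 2800 + 5·5·7 = 4241; k=6: 2816 + 0 + 5·80·7 = 5616.
Minimum: 3206 at k=3.

3206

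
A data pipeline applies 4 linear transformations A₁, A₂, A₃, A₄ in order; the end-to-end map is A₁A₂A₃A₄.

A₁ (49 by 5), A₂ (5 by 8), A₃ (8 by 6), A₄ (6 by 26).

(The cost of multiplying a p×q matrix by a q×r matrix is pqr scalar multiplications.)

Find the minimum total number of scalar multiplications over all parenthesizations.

Adjacent pairs: A₁A₂ = 49·5·8 = 1960; A₂A₃ = 5·8·6 = 240; A₃A₄ = 8·6·26 = 1248.
Length 3: A₁..A₃: k=1: 0+240+49·5·6=1710; k=2: 1960+0+49·8·6=4312 → min 1710 | A₂..A₄: k=2: 0+1248+5·8·26=2288; k=3: 240+0+5·6·26=1020 → min 1020.
Length 4: A₁..A₄: k=1: 0+1020+49·5·26=7390; k=2: 1960+1248+49·8·26=13400; k=3: 1710+0+49·6·26=9354 → min 7390.
Optimal order: (A₁((A₂A₃)A₄)) with cost 7390.

7390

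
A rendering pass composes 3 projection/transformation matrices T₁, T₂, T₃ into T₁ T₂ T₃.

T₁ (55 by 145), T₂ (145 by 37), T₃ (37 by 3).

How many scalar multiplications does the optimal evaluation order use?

Order (T₁ (T₂ T₃)): (T₂ T₃): 145×37 by 37×3 → 145×3, cost 145·37·3 = 16095; (T₁ (T₂ T₃)): 55×145 by 145×3 → 55×3, cost 55·145·3 = 23925; cumulative 40020. Total 40020.
Order ((T₁ T₂) T₃): (T₁ T₂): 55×145 by 145×37 → 55×37, cost 55·145·37 = 295075; ((T₁ T₂) T₃): 55×37 by 37×3 → 55×3, cost 55·37·3 = 6105; cumulative 301180. Total 301180.
Minimum: 40020.

40020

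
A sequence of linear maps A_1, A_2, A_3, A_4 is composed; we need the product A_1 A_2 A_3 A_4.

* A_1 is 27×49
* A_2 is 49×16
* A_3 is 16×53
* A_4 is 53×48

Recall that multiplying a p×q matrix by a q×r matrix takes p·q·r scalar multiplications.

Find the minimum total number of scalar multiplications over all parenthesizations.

82608

Adjacent pairs: A_1A_2 = 27·49·16 = 21168; A_2A_3 = 49·16·53 = 41552; A_3A_4 = 16·53·48 = 40704.
Length 3: A_1..A_3: k=1: 0+41552+27·49·53=111671; k=2: 21168+0+27·16·53=44064 → min 44064 | A_2..A_4: k=2: 0+40704+49·16·48=78336; k=3: 41552+0+49·53·48=166208 → min 78336.
Length 4: A_1..A_4: k=1: 0+78336+27·49·48=141840; k=2: 21168+40704+27·16·48=82608; k=3: 44064+0+27·53·48=112752 → min 82608.
Optimal order: ((A_1 A_2) (A_3 A_4)) with cost 82608.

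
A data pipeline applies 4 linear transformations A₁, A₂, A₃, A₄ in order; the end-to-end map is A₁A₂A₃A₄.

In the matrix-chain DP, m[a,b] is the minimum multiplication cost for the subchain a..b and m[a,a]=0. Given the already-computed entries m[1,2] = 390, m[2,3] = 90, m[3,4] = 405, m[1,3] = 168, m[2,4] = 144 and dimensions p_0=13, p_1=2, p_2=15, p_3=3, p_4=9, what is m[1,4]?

378

m[1,4] = min over k∈[1,3] of m[1,k]+m[k+1,4]+p_{0}·p_k·p_{4}.
k=1: 0 + 144 + 13·2·9 = 378; k=2: 390 + 405 + 13·15·9 = 2550; k=3: 168 + 0 + 13·3·9 = 519.
Minimum: 378 at k=1.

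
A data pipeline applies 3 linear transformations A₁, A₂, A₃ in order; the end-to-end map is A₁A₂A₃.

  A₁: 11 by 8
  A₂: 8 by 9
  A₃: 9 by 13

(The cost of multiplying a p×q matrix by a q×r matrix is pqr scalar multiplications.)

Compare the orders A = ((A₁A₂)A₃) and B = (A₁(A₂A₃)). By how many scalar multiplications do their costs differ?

1

Order A = ((A₁A₂)A₃): (A₁A₂): 11×8 by 8×9 → 11×9, cost 11·8·9 = 792; ((A₁A₂)A₃): 11×9 by 9×13 → 11×13, cost 11·9·13 = 1287; cumulative 2079. Total 2079.
Order B = (A₁(A₂A₃)): (A₂A₃): 8×9 by 9×13 → 8×13, cost 8·9·13 = 936; (A₁(A₂A₃)): 11×8 by 8×13 → 11×13, cost 11·8·13 = 1144; cumulative 2080. Total 2080.
Difference: |2079 − 2080| = 1.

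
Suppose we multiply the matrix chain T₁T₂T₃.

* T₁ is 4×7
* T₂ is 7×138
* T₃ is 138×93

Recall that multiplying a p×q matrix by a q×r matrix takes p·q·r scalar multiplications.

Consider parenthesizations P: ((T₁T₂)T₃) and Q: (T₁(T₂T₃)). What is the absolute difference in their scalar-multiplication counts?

Order P = ((T₁T₂)T₃): (T₁T₂): 4×7 by 7×138 → 4×138, cost 4·7·138 = 3864; ((T₁T₂)T₃): 4×138 by 138×93 → 4×93, cost 4·138·93 = 51336; cumulative 55200. Total 55200.
Order Q = (T₁(T₂T₃)): (T₂T₃): 7×138 by 138×93 → 7×93, cost 7·138·93 = 89838; (T₁(T₂T₃)): 4×7 by 7×93 → 4×93, cost 4·7·93 = 2604; cumulative 92442. Total 92442.
Difference: |55200 − 92442| = 37242.

37242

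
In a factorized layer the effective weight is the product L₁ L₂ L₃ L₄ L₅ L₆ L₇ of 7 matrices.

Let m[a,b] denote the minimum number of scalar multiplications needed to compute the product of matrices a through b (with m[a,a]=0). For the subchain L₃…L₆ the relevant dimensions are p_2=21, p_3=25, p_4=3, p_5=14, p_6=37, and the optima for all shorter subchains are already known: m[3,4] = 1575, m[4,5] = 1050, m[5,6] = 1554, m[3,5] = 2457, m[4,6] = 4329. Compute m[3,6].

5460

m[3,6] = min over k∈[3,5] of m[3,k]+m[k+1,6]+p_{2}·p_k·p_{6}.
k=3: 0 + 4329 + 21·25·37 = 23754; k=4: 1575 + 1554 + 21·3·37 = 5460; k=5: 2457 + 0 + 21·14·37 = 13335.
Minimum: 5460 at k=4.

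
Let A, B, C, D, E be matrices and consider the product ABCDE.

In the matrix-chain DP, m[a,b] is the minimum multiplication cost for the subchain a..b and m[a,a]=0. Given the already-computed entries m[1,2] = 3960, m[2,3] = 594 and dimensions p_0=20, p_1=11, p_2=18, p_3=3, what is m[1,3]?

1254

m[1,3] = min over k∈[1,2] of m[1,k]+m[k+1,3]+p_{0}·p_k·p_{3}.
k=1: 0 + 594 + 20·11·3 = 1254; k=2: 3960 + 0 + 20·18·3 = 5040.
Minimum: 1254 at k=1.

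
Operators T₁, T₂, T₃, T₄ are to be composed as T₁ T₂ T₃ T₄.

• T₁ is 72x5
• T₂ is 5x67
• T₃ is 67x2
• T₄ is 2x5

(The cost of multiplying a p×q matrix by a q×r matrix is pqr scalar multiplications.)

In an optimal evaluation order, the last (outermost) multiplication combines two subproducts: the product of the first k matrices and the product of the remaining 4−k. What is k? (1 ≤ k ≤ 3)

Adjacent pairs: T₁T₂ = 72·5·67 = 24120; T₂T₃ = 5·67·2 = 670; T₃T₄ = 67·2·5 = 670.
Length 3: T₁..T₃: k=1: 0+670+72·5·2=1390; k=2: 24120+0+72·67·2=33768 → min 1390 | T₂..T₄: k=2: 0+670+5·67·5=2345; k=3: 670+0+5·2·5=720 → min 720.
Top-level splits: k=1: (T₁..T₁)·(T₂..T₄) → 0+720+72·5·5 = 2520; k=2: (T₁..T₂)·(T₃..T₄) → 24120+670+72·67·5 = 48910; k=3: (T₁..T₃)·(T₄..T₄) → 1390+0+72·2·5 = 2110.
Best split is after T₃, i.e. k = 3.

3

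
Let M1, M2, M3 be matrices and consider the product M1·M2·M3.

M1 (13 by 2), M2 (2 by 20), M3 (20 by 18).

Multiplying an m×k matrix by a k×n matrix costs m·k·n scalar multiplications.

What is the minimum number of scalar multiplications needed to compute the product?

Order (M1·(M2·M3)): (M2·M3): 2×20 by 20×18 → 2×18, cost 2·20·18 = 720; (M1·(M2·M3)): 13×2 by 2×18 → 13×18, cost 13·2·18 = 468; cumulative 1188. Total 1188.
Order ((M1·M2)·M3): (M1·M2): 13×2 by 2×20 → 13×20, cost 13·2·20 = 520; ((M1·M2)·M3): 13×20 by 20×18 → 13×18, cost 13·20·18 = 4680; cumulative 5200. Total 5200.
Minimum: 1188.

1188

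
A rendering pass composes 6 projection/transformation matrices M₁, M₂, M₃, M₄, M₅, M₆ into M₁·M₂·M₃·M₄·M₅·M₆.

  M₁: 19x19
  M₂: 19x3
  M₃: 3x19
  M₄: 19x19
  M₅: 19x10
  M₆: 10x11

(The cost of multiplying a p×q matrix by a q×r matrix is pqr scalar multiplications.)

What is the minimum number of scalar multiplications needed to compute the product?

Adjacent pairs: M₁M₂ = 19·19·3 = 1083; M₂M₃ = 19·3·19 = 1083; M₃M₄ = 3·19·19 = 1083; M₄M₅ = 19·19·10 = 3610; M₅M₆ = 19·10·11 = 2090.
Length 3: M₁..M₃: k=1: 0+1083+19·19·19=7942; k=2: 1083+0+19·3·19=2166 → min 2166 | M₂..M₄: k=2: 0+1083+19·3·19=2166; k=3: 1083+0+19·19·19=7942 → min 2166 | M₃..M₅: k=3: 0+3610+3·19·10=4180; k=4: 1083+0+3·19·10=1653 → min 1653 | M₄..M₆: k=4: 0+2090+19·19·11=6061; k=5: 3610+0+19·10·11=5700 → min 5700.
Length 4: M₁..M₄: k=1: 0+2166+19·19·19=9025; k=2: 1083+1083+19·3·19=3249; k=3: 2166+0+19·19·19=9025 → min 3249 | M₂..M₅: k=2: 0+1653+19·3·10=2223; k=3: 1083+3610+19·19·10=8303; k=4: 2166+0+19·19·10=5776 → min 2223 | M₃..M₆: k=3: 0+5700+3·19·11=6327; k=4: 1083+2090+3·19·11=3800; k=5: 1653+0+3·10·11=1983 → min 1983.
Length 5: M₁..M₅: k=1: 0+2223+19·19·10=5833; k=2: 1083+1653+19·3·10=3306; k=3: 2166+3610+19·19·10=9386; k=4: 3249+0+19·19·10=6859 → min 3306 | M₂..M₆: k=2: 0+1983+19·3·11=2610; k=3: 1083+5700+19·19·11=10754; k=4: 2166+2090+19·19·11=8227; k=5: 2223+0+19·10·11=4313 → min 2610.
Length 6: M₁..M₆: k=1: 0+2610+19·19·11=6581; k=2: 1083+1983+19·3·11=3693; k=3: 2166+5700+19·19·11=11837; k=4: 3249+2090+19·19·11=9310; k=5: 3306+0+19·10·11=5396 → min 3693.
Optimal order: ((M₁·M₂)·(((M₃·M₄)·M₅)·M₆)) with cost 3693.

3693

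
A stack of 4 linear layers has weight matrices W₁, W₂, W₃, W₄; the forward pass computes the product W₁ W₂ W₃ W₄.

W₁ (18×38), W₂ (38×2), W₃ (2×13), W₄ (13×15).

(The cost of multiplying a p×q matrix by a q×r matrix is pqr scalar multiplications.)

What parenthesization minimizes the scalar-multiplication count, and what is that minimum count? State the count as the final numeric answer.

Adjacent pairs: W₁W₂ = 18·38·2 = 1368; W₂W₃ = 38·2·13 = 988; W₃W₄ = 2·13·15 = 390.
Length 3: W₁..W₃: k=1: 0+988+18·38·13=9880; k=2: 1368+0+18·2·13=1836 → min 1836 | W₂..W₄: k=2: 0+390+38·2·15=1530; k=3: 988+0+38·13·15=8398 → min 1530.
Length 4: W₁..W₄: k=1: 0+1530+18·38·15=11790; k=2: 1368+390+18·2·15=2298; k=3: 1836+0+18·13·15=5346 → min 2298.
Optimal parenthesization: ((W₁ W₂) (W₃ W₄)) with cost 2298.

2298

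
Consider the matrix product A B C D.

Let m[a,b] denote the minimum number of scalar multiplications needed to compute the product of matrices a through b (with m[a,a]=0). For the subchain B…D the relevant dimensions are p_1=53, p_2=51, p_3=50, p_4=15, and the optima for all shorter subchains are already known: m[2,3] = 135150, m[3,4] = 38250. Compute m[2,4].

m[2,4] = min over k∈[2,3] of m[2,k]+m[k+1,4]+p_{1}·p_k·p_{4}.
k=2: 0 + 38250 + 53·51·15 = 78795; k=3: 135150 + 0 + 53·50·15 = 174900.
Minimum: 78795 at k=2.

78795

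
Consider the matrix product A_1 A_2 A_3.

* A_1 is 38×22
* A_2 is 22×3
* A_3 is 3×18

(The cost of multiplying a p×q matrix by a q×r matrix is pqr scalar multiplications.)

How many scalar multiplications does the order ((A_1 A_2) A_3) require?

(A_1 A_2): 38×22 by 22×3 → 38×3, cost 38·22·3 = 2508
((A_1 A_2) A_3): 38×3 by 3×18 → 38×18, cost 38·3·18 = 2052; cumulative 4560
Total: 4560 scalar multiplications.

4560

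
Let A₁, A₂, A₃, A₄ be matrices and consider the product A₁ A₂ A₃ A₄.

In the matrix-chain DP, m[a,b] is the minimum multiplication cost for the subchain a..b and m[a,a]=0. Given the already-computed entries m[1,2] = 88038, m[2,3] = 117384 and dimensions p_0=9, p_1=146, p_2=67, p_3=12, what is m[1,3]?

95274

m[1,3] = min over k∈[1,2] of m[1,k]+m[k+1,3]+p_{0}·p_k·p_{3}.
k=1: 0 + 117384 + 9·146·12 = 133152; k=2: 88038 + 0 + 9·67·12 = 95274.
Minimum: 95274 at k=2.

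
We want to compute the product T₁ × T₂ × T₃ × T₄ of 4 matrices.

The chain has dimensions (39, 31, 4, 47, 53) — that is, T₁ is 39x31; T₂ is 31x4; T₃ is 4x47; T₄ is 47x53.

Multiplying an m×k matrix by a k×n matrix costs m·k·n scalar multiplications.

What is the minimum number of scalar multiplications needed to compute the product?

23068

Adjacent pairs: T₁T₂ = 39·31·4 = 4836; T₂T₃ = 31·4·47 = 5828; T₃T₄ = 4·47·53 = 9964.
Length 3: T₁..T₃: k=1: 0+5828+39·31·47=62651; k=2: 4836+0+39·4·47=12168 → min 12168 | T₂..T₄: k=2: 0+9964+31·4·53=16536; k=3: 5828+0+31·47·53=83049 → min 16536.
Length 4: T₁..T₄: k=1: 0+16536+39·31·53=80613; k=2: 4836+9964+39·4·53=23068; k=3: 12168+0+39·47·53=109317 → min 23068.
Optimal order: ((T₁ × T₂) × (T₃ × T₄)) with cost 23068.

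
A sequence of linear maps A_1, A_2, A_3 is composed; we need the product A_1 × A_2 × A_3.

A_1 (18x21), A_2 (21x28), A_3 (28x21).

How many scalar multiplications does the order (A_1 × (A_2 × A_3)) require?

20286

(A_2 × A_3): 21×28 by 28×21 → 21×21, cost 21·28·21 = 12348
(A_1 × (A_2 × A_3)): 18×21 by 21×21 → 18×21, cost 18·21·21 = 7938; cumulative 20286
Total: 20286 scalar multiplications.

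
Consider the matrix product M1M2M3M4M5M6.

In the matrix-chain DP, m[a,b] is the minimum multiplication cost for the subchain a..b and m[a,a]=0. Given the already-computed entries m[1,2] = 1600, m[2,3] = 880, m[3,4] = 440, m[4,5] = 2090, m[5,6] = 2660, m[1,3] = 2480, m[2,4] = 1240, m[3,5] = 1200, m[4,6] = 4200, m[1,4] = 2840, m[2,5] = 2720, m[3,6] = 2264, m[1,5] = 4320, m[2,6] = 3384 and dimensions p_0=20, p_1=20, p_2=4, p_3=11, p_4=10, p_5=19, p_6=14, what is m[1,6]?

m[1,6] = min over k∈[1,5] of m[1,k]+m[k+1,6]+p_{0}·p_k·p_{6}.
k=1: 0 + 3384 + 20·20·14 = 8984; k=2: 1600 + 2264 + 20·4·14 = 4984; k=3: 2480 + 4200 + 20·11·14 = 9760; k=4: 2840 + 2660 + 20·10·14 = 8300; k=5: 4320 + 0 + 20·19·14 = 9640.
Minimum: 4984 at k=2.

4984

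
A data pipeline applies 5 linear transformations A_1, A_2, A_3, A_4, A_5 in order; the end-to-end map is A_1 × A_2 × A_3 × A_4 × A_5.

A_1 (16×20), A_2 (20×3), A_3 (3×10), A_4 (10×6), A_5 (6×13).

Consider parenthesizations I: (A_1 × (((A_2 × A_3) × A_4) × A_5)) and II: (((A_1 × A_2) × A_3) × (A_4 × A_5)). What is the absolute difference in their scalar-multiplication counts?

Order I = (A_1 × (((A_2 × A_3) × A_4) × A_5)): (A_2 × A_3): 20×3 by 3×10 → 20×10, cost 20·3·10 = 600; ((A_2 × A_3) × A_4): 20×10 by 10×6 → 20×6, cost 20·10·6 = 1200; cumulative 1800; (((A_2 × A_3) × A_4) × A_5): 20×6 by 6×13 → 20×13, cost 20·6·13 = 1560; cumulative 3360; (A_1 × (((A_2 × A_3) × A_4) × A_5)): 16×20 by 20×13 → 16×13, cost 16·20·13 = 4160; cumulative 7520. Total 7520.
Order II = (((A_1 × A_2) × A_3) × (A_4 × A_5)): (A_1 × A_2): 16×20 by 20×3 → 16×3, cost 16·20·3 = 960; ((A_1 × A_2) × A_3): 16×3 by 3×10 → 16×10, cost 16·3·10 = 480; cumulative 1440; (A_4 × A_5): 10×6 by 6×13 → 10×13, cost 10·6·13 = 780; (((A_1 × A_2) × A_3) × (A_4 × A_5)): 16×10 by 10×13 → 16×13, cost 16·10·13 = 2080; cumulative 4300. Total 4300.
Difference: |7520 − 4300| = 3220.

3220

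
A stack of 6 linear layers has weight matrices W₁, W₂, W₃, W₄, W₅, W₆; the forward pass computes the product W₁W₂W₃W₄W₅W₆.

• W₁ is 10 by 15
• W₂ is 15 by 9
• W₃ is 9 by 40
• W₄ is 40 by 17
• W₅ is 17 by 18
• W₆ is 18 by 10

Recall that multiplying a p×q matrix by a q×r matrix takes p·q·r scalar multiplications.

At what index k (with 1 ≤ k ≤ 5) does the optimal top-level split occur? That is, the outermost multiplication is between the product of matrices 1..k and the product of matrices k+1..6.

2

Adjacent pairs: W₁W₂ = 10·15·9 = 1350; W₂W₃ = 15·9·40 = 5400; W₃W₄ = 9·40·17 = 6120; W₄W₅ = 40·17·18 = 12240; W₅W₆ = 17·18·10 = 3060.
Length 3: W₁..W₃: k=1: 0+5400+10·15·40=11400; k=2: 1350+0+10·9·40=4950 → min 4950 | W₂..W₄: k=2: 0+6120+15·9·17=8415; k=3: 5400+0+15·40·17=15600 → min 8415 | W₃..W₅: k=3: 0+12240+9·40·18=18720; k=4: 6120+0+9·17·18=8874 → min 8874 | W₄..W₆: k=4: 0+3060+40·17·10=9860; k=5: 12240+0+40·18·10=19440 → min 9860.
Length 4: W₁..W₄: k=1: 0+8415+10·15·17=10965; k=2: 1350+6120+10·9·17=9000; k=3: 4950+0+10·40·17=11750 → min 9000 | W₂..W₅: k=2: 0+8874+15·9·18=11304; k=3: 5400+12240+15·40·18=28440; k=4: 8415+0+15·17·18=13005 → min 11304 | W₃..W₆: k=3: 0+9860+9·40·10=13460; k=4: 6120+3060+9·17·10=10710; k=5: 8874+0+9·18·10=10494 → min 10494.
Length 5: W₁..W₅: k=1: 0+11304+10·15·18=14004; k=2: 1350+8874+10·9·18=11844; k=3: 4950+12240+10·40·18=24390; k=4: 9000+0+10·17·18=12060 → min 11844 | W₂..W₆: k=2: 0+10494+15·9·10=11844; k=3: 5400+9860+15·40·10=21260; k=4: 8415+3060+15·17·10=14025; k=5: 11304+0+15·18·10=14004 → min 11844.
Top-level splits: k=1: (W₁..W₁)·(W₂..W₆) → 0+11844+10·15·10 = 13344; k=2: (W₁..W₂)·(W₃..W₆) → 1350+10494+10·9·10 = 12744; k=3: (W₁..W₃)·(W₄..W₆) → 4950+9860+10·40·10 = 18810; k=4: (W₁..W₄)·(W₅..W₆) → 9000+3060+10·17·10 = 13760; k=5: (W₁..W₅)·(W₆..W₆) → 11844+0+10·18·10 = 13644.
Best split is after W₂, i.e. k = 2.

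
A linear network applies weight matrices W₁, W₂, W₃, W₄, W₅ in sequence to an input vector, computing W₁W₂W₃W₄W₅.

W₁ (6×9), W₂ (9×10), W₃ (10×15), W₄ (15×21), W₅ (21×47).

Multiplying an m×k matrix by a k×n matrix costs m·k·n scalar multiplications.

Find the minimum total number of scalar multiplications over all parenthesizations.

Adjacent pairs: W₁W₂ = 6·9·10 = 540; W₂W₃ = 9·10·15 = 1350; W₃W₄ = 10·15·21 = 3150; W₄W₅ = 15·21·47 = 14805.
Length 3: W₁..W₃: k=1: 0+1350+6·9·15=2160; k=2: 540+0+6·10·15=1440 → min 1440 | W₂..W₄: k=2: 0+3150+9·10·21=5040; k=3: 1350+0+9·15·21=4185 → min 4185 | W₃..W₅: k=3: 0+14805+10·15·47=21855; k=4: 3150+0+10·21·47=13020 → min 13020.
Length 4: W₁..W₄: k=1: 0+4185+6·9·21=5319; k=2: 540+3150+6·10·21=4950; k=3: 1440+0+6·15·21=3330 → min 3330 | W₂..W₅: k=2: 0+13020+9·10·47=17250; k=3: 1350+14805+9·15·47=22500; k=4: 4185+0+9·21·47=13068 → min 13068.
Length 5: W₁..W₅: k=1: 0+13068+6·9·47=15606; k=2: 540+13020+6·10·47=16380; k=3: 1440+14805+6·15·47=20475; k=4: 3330+0+6·21·47=9252 → min 9252.
Optimal order: ((((W₁W₂)W₃)W₄)W₅) with cost 9252.

9252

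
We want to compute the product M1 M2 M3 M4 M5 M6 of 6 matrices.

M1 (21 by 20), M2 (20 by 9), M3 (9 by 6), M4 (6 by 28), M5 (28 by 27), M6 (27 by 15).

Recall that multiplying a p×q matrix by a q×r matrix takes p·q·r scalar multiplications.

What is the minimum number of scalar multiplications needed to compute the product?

12456

Adjacent pairs: M1M2 = 21·20·9 = 3780; M2M3 = 20·9·6 = 1080; M3M4 = 9·6·28 = 1512; M4M5 = 6·28·27 = 4536; M5M6 = 28·27·15 = 11340.
Length 3: M1..M3: k=1: 0+1080+21·20·6=3600; k=2: 3780+0+21·9·6=4914 → min 3600 | M2..M4: k=2: 0+1512+20·9·28=6552; k=3: 1080+0+20·6·28=4440 → min 4440 | M3..M5: k=3: 0+4536+9·6·27=5994; k=4: 1512+0+9·28·27=8316 → min 5994 | M4..M6: k=4: 0+11340+6·28·15=13860; k=5: 4536+0+6·27·15=6966 → min 6966.
Length 4: M1..M4: k=1: 0+4440+21·20·28=16200; k=2: 3780+1512+21·9·28=10584; k=3: 3600+0+21·6·28=7128 → min 7128 | M2..M5: k=2: 0+5994+20·9·27=10854; k=3: 1080+4536+20·6·27=8856; k=4: 4440+0+20·28·27=19560 → min 8856 | M3..M6: k=3: 0+6966+9·6·15=7776; k=4: 1512+11340+9·28·15=16632; k=5: 5994+0+9·27·15=9639 → min 7776.
Length 5: M1..M5: k=1: 0+8856+21·20·27=20196; k=2: 3780+5994+21·9·27=14877; k=3: 3600+4536+21·6·27=11538; k=4: 7128+0+21·28·27=23004 → min 11538 | M2..M6: k=2: 0+7776+20·9·15=10476; k=3: 1080+6966+20·6·15=9846; k=4: 4440+11340+20·28·15=24180; k=5: 8856+0+20·27·15=16956 → min 9846.
Length 6: M1..M6: k=1: 0+9846+21·20·15=16146; k=2: 3780+7776+21·9·15=14391; k=3: 3600+6966+21·6·15=12456; k=4: 7128+11340+21·28·15=27288; k=5: 11538+0+21·27·15=20043 → min 12456.
Optimal order: ((M1 (M2 M3)) ((M4 M5) M6)) with cost 12456.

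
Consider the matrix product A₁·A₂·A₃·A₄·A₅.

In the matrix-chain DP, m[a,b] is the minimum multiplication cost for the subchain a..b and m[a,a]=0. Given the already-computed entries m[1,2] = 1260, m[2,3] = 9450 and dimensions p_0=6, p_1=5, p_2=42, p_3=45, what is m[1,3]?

m[1,3] = min over k∈[1,2] of m[1,k]+m[k+1,3]+p_{0}·p_k·p_{3}.
k=1: 0 + 9450 + 6·5·45 = 10800; k=2: 1260 + 0 + 6·42·45 = 12600.
Minimum: 10800 at k=1.

10800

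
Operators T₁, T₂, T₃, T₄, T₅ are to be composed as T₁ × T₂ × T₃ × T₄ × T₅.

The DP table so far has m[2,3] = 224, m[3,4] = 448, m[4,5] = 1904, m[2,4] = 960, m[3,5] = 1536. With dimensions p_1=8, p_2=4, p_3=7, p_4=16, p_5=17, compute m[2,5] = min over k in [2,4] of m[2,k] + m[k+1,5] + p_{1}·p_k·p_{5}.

m[2,5] = min over k∈[2,4] of m[2,k]+m[k+1,5]+p_{1}·p_k·p_{5}.
k=2: 0 + 1536 + 8·4·17 = 2080; k=3: 224 + 1904 + 8·7·17 = 3080; k=4: 960 + 0 + 8·16·17 = 3136.
Minimum: 2080 at k=2.

2080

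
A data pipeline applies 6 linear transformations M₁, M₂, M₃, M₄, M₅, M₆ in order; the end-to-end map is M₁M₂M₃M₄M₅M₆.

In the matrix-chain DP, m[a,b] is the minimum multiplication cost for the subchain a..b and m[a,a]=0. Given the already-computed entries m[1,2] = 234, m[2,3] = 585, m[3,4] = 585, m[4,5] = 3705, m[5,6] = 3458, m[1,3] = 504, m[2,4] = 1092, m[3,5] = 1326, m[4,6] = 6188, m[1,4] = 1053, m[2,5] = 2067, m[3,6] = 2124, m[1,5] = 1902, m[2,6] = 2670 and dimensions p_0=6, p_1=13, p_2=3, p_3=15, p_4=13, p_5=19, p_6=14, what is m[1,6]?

2610

m[1,6] = min over k∈[1,5] of m[1,k]+m[k+1,6]+p_{0}·p_k·p_{6}.
k=1: 0 + 2670 + 6·13·14 = 3762; k=2: 234 + 2124 + 6·3·14 = 2610; k=3: 504 + 6188 + 6·15·14 = 7952; k=4: 1053 + 3458 + 6·13·14 = 5603; k=5: 1902 + 0 + 6·19·14 = 3498.
Minimum: 2610 at k=2.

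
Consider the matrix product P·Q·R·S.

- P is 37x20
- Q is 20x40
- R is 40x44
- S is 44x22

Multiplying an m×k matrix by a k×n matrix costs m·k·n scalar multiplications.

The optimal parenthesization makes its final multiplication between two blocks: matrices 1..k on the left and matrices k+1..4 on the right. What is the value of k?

Adjacent pairs: PQ = 37·20·40 = 29600; QR = 20·40·44 = 35200; RS = 40·44·22 = 38720.
Length 3: P..R: k=1: 0+35200+37·20·44=67760; k=2: 29600+0+37·40·44=94720 → min 67760 | Q..S: k=2: 0+38720+20·40·22=56320; k=3: 35200+0+20·44·22=54560 → min 54560.
Top-level splits: k=1: (P..P)·(Q..S) → 0+54560+37·20·22 = 70840; k=2: (P..Q)·(R..S) → 29600+38720+37·40·22 = 100880; k=3: (P..R)·(S..S) → 67760+0+37·44·22 = 103576.
Best split is after P, i.e. k = 1.

1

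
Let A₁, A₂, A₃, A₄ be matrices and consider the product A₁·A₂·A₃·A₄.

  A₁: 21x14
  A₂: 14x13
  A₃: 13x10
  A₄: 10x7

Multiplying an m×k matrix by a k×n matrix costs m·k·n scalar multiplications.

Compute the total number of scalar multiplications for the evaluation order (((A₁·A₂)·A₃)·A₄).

8022

(A₁·A₂): 21×14 by 14×13 → 21×13, cost 21·14·13 = 3822
((A₁·A₂)·A₃): 21×13 by 13×10 → 21×10, cost 21·13·10 = 2730; cumulative 6552
(((A₁·A₂)·A₃)·A₄): 21×10 by 10×7 → 21×7, cost 21·10·7 = 1470; cumulative 8022
Total: 8022 scalar multiplications.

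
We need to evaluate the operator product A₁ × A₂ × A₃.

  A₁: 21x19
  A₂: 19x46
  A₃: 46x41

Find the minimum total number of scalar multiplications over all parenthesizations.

Order (A₁ × (A₂ × A₃)): (A₂ × A₃): 19×46 by 46×41 → 19×41, cost 19·46·41 = 35834; (A₁ × (A₂ × A₃)): 21×19 by 19×41 → 21×41, cost 21·19·41 = 16359; cumulative 52193. Total 52193.
Order ((A₁ × A₂) × A₃): (A₁ × A₂): 21×19 by 19×46 → 21×46, cost 21·19·46 = 18354; ((A₁ × A₂) × A₃): 21×46 by 46×41 → 21×41, cost 21·46·41 = 39606; cumulative 57960. Total 57960.
Minimum: 52193.

52193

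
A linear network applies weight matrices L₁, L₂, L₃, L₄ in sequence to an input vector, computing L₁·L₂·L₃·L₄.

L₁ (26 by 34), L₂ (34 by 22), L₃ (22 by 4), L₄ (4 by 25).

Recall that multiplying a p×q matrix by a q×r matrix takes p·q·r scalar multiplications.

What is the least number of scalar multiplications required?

Adjacent pairs: L₁L₂ = 26·34·22 = 19448; L₂L₃ = 34·22·4 = 2992; L₃L₄ = 22·4·25 = 2200.
Length 3: L₁..L₃: k=1: 0+2992+26·34·4=6528; k=2: 19448+0+26·22·4=21736 → min 6528 | L₂..L₄: k=2: 0+2200+34·22·25=20900; k=3: 2992+0+34·4·25=6392 → min 6392.
Length 4: L₁..L₄: k=1: 0+6392+26·34·25=28492; k=2: 19448+2200+26·22·25=35948; k=3: 6528+0+26·4·25=9128 → min 9128.
Optimal order: ((L₁·(L₂·L₃))·L₄) with cost 9128.

9128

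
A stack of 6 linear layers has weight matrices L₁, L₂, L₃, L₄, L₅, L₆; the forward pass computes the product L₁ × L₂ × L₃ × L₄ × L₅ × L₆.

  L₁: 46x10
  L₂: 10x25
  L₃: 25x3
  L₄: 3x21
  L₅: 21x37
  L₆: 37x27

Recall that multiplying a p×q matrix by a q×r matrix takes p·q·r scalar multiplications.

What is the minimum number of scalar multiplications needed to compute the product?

11184

Adjacent pairs: L₁L₂ = 46·10·25 = 11500; L₂L₃ = 10·25·3 = 750; L₃L₄ = 25·3·21 = 1575; L₄L₅ = 3·21·37 = 2331; L₅L₆ = 21·37·27 = 20979.
Length 3: L₁..L₃: k=1: 0+750+46·10·3=2130; k=2: 11500+0+46·25·3=14950 → min 2130 | L₂..L₄: k=2: 0+1575+10·25·21=6825; k=3: 750+0+10·3·21=1380 → min 1380 | L₃..L₅: k=3: 0+2331+25·3·37=5106; k=4: 1575+0+25·21·37=21000 → min 5106 | L₄..L₆: k=4: 0+20979+3·21·27=22680; k=5: 2331+0+3·37·27=5328 → min 5328.
Length 4: L₁..L₄: k=1: 0+1380+46·10·21=11040; k=2: 11500+1575+46·25·21=37225; k=3: 2130+0+46·3·21=5028 → min 5028 | L₂..L₅: k=2: 0+5106+10·25·37=14356; k=3: 750+2331+10·3·37=4191; k=4: 1380+0+10·21·37=9150 → min 4191 | L₃..L₆: k=3: 0+5328+25·3·27=7353; k=4: 1575+20979+25·21·27=36729; k=5: 5106+0+25·37·27=30081 → min 7353.
Length 5: L₁..L₅: k=1: 0+4191+46·10·37=21211; k=2: 11500+5106+46·25·37=59156; k=3: 2130+2331+46·3·37=9567; k=4: 5028+0+46·21·37=40770 → min 9567 | L₂..L₆: k=2: 0+7353+10·25·27=14103; k=3: 750+5328+10·3·27=6888; k=4: 1380+20979+10·21·27=28029; k=5: 4191+0+10·37·27=14181 → min 6888.
Length 6: L₁..L₆: k=1: 0+6888+46·10·27=19308; k=2: 11500+7353+46·25·27=49903; k=3: 2130+5328+46·3·27=11184; k=4: 5028+20979+46·21·27=52089; k=5: 9567+0+46·37·27=55521 → min 11184.
Optimal order: ((L₁ × (L₂ × L₃)) × ((L₄ × L₅) × L₆)) with cost 11184.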